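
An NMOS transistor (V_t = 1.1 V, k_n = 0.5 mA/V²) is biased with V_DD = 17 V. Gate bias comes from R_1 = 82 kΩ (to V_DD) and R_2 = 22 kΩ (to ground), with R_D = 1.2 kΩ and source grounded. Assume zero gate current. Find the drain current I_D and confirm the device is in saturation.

V_G = V_DD·R_2/(R_1+R_2) = 17×22/104 = 3.6 V. With the source grounded, V_GS = V_G = 3.6 V.
Assume saturation: I_D = (k_n/2)(V_GS − V_t)² = (0.5/2)×(3.6 − 1.1)² = 0.25×2.5² = 1.56 mA.
V_DS = V_DD − I_D·R_D = 17 − 1.56×1.2 = 15.1 V.
Saturation requires V_DS ≥ V_GS − V_t = 2.5 V; 15.1 ≥ 2.5 ✓.

I_D ≈ 1.6 mA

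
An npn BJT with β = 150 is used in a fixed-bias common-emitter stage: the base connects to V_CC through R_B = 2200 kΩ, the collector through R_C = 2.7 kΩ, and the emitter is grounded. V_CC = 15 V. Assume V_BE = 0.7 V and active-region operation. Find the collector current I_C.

Base loop: V_CC = I_B·R_B + V_BE, so I_B = (15 − 0.7)/2200 kΩ = 0.0065 mA.
In the active region I_C = β·I_B = 150 × 0.0065 = 0.975 mA.
Collector loop: V_CE = V_CC − I_C·R_C = 15 − 0.975×2.7 = 12.4 V.
Since V_CE = 12.4 V > V_CE(sat) ≈ 0.2 V, the transistor is in the active region as assumed.

I_C ≈ 0.98 mA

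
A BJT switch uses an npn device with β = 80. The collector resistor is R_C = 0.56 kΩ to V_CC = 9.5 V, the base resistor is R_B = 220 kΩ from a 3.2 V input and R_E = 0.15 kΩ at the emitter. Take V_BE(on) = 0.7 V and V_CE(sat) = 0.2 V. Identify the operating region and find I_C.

active; I_C ≈ 0.86 mA

Assume active. Base-emitter loop: I_B = (V_BB − V_BE)/(R_B + (β+1)R_E) = (3.2 − 0.7)/(220 + 81×0.15) = 0.0108 mA.
I_C = β·I_B = 80×0.0108 = 0.862 mA.
V_CE = V_CC − I_C·R_C − I_E·R_E = 9.5 − 0.862×0.56 − 0.872×0.15 = 8.89 V > V_CE(sat), so the active-region assumption holds.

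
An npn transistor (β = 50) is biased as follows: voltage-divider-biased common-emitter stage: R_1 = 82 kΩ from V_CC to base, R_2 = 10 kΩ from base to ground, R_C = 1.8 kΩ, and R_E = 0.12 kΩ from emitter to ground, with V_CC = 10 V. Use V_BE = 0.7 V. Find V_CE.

Thevenize the base divider: V_Th = V_CC·R_2/(R_1+R_2) = 10×10/92 = 1.09 V, R_Th = R_1‖R_2 = 8.91 kΩ.
Base-emitter loop: V_Th = I_B·R_Th + V_BE + (β+1)I_B·R_E, so I_B = (1.09 − 0.7) / (8.91 + 51×0.12) = 0.0257 mA.
I_C = β·I_B = 50×0.0257 = 1.29 mA, and I_E = (β+1)I_B = 1.31 mA.
V_CE = V_CC − I_C·R_C − I_E·R_E = 10 − 1.29×1.8 − 1.31×0.12 = 7.53 V.
V_CE = 7.53 V > 0.2 V confirms active-region operation.

V_CE ≈ 7.5 V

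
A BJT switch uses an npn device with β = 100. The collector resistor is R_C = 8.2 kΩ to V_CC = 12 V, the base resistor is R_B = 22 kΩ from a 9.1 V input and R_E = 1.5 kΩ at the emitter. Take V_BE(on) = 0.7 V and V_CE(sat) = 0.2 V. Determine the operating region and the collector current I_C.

Assume active: I_B = (9.1 − 0.7)/(22 + 101×1.5) = 0.0484 mA, I_C = β·I_B = 4.84 mA.
Then V_CE = 12 − 4.84×8.2 − 4.89×1.5 = -35 V < 0.2 V — the active assumption fails.
Re-solve with V_CE = 0.2 V. KCL at the emitter: V_E/R_E = (V_BB−0.7−V_E)/R_B + (V_CC−0.2−V_E)/R_C, giving V_E = 2.18 V.
I_C = (V_CC − 0.2 − V_E)/R_C = (11.8 − 2.18)/8.2 = 1.17 mA.
Check: I_B = (8.4 − 2.18)/22 = 0.283 mA, and β·I_B = 28.3 mA > I_C, confirming saturation.

saturation; I_C ≈ 1.2 mA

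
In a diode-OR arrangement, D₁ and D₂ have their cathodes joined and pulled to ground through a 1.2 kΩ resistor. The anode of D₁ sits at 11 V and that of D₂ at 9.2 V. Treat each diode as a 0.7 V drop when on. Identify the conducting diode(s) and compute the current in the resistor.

Assume both conduct. Then node N would need to be at both 11−0.7 = 10.3 V and 9.2−0.7 = 8.5 V, which is impossible.
Assume only D₁ conducts: V_N = 11 − 0.7 = 10.3 V, so I_R = 10.3/1.2 = 8.58 mA.
Check D₂: its anode-to-cathode voltage is 9.2 − 10.3 = -1.1 V < 0.7 V, so it is off. The assumption is consistent.

Only D₁ conducts; I_R ≈ 8.6 mA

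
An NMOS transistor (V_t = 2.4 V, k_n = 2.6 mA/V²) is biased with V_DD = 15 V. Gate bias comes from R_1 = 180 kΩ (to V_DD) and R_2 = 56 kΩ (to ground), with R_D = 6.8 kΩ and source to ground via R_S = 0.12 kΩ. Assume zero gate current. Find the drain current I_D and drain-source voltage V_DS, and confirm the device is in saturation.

V_G = V_DD·R_2/(R_1+R_2) = 15×56/236 = 3.56 V.
Assume saturation: I_D = (k_n/2)(V_GS − V_t)² with V_GS = V_G − I_D·R_S = 3.56 − 0.12·I_D.
Substituting gives 0.0187·I_D² − 1.36·I_D + 1.75 = 0, with roots I_D = 1.31 or 71.4 mA.
The root I_D = 71.4 mA gives V_GS = -5.01 V ≤ V_t, so take I_D = 1.31 mA.
Then V_GS = 3.4 V and V_DS = V_DD − I_D(R_D+R_S) = 15 − 1.31×6.92 = 5.96 V.
Saturation requires V_DS ≥ V_GS − V_t = 1 V; 5.96 ≥ 1 ✓.

I_D ≈ 1.3 mA, V_DS ≈ 6 V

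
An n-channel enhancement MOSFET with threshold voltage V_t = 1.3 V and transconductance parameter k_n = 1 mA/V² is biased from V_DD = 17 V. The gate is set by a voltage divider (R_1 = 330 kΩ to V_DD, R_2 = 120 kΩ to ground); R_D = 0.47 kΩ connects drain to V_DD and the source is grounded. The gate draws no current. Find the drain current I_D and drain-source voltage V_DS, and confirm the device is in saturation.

V_G = V_DD·R_2/(R_1+R_2) = 17×120/450 = 4.53 V. With the source grounded, V_GS = V_G = 4.53 V.
Assume saturation: I_D = (k_n/2)(V_GS − V_t)² = (1/2)×(4.53 − 1.3)² = 0.5×3.23² = 5.23 mA.
V_DS = V_DD − I_D·R_D = 17 − 5.23×0.47 = 14.5 V.
Saturation requires V_DS ≥ V_GS − V_t = 3.23 V; 14.5 ≥ 3.23 ✓.

I_D ≈ 5.2 mA, V_DS ≈ 15 V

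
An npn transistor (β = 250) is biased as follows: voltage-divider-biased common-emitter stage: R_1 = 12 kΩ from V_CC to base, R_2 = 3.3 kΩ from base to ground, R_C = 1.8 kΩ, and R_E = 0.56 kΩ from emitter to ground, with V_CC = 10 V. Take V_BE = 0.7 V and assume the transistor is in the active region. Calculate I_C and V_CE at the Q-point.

I_C ≈ 2.5 mA, V_CE ≈ 4 V

Thevenize the base divider: V_Th = V_CC·R_2/(R_1+R_2) = 10×3.3/15.3 = 2.16 V, R_Th = R_1‖R_2 = 2.59 kΩ.
Base-emitter loop: V_Th = I_B·R_Th + V_BE + (β+1)I_B·R_E, so I_B = (2.16 − 0.7) / (2.59 + 251×0.56) = 0.0102 mA.
I_C = β·I_B = 250×0.0102 = 2.54 mA, and I_E = (β+1)I_B = 2.55 mA.
V_CE = V_CC − I_C·R_C − I_E·R_E = 10 − 2.54×1.8 − 2.55×0.56 = 3.99 V.
V_CE = 3.99 V > 0.2 V confirms active-region operation.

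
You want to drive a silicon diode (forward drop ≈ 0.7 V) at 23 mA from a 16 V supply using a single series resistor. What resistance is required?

The resistor drops V_S − V_D = 16 − 0.7 = 15.3 V at 23 mA.
R = 15.3 V / 23 mA = 0.665 kΩ.

R ≈ 0.67 kΩ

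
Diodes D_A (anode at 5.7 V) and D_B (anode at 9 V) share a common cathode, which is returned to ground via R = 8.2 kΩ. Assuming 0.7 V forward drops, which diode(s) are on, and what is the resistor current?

Only D_B conducts; I_R ≈ 1 mA

Assume both conduct. Then node N would need to be at both 5.7−0.7 = 5 V and 9−0.7 = 8.3 V, which is impossible.
Assume only D_B conducts: V_N = 9 − 0.7 = 8.3 V, so I_R = 8.3/8.2 = 1.01 mA.
Check D_A: its anode-to-cathode voltage is 5.7 − 8.3 = -2.6 V < 0.7 V, so it is off. The assumption is consistent.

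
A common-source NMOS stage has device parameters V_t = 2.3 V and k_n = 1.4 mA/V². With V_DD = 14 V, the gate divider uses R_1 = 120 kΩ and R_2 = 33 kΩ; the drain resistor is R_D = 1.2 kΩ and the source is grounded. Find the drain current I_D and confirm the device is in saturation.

V_G = V_DD·R_2/(R_1+R_2) = 14×33/153 = 3.02 V. With the source grounded, V_GS = V_G = 3.02 V.
Assume saturation: I_D = (k_n/2)(V_GS − V_t)² = (1.4/2)×(3.02 − 2.3)² = 0.7×0.72² = 0.362 mA.
V_DS = V_DD − I_D·R_D = 14 − 0.362×1.2 = 13.6 V.
Saturation requires V_DS ≥ V_GS − V_t = 0.72 V; 13.6 ≥ 0.72 ✓.

I_D ≈ 0.36 mA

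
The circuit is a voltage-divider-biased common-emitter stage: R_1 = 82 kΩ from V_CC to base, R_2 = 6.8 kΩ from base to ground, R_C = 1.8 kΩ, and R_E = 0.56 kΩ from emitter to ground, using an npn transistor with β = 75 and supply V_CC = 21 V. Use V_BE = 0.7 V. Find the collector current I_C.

I_C ≈ 1.4 mA

Thevenize the base divider: V_Th = V_CC·R_2/(R_1+R_2) = 21×6.8/88.8 = 1.61 V, R_Th = R_1‖R_2 = 6.28 kΩ.
Base-emitter loop: V_Th = I_B·R_Th + V_BE + (β+1)I_B·R_E, so I_B = (1.61 − 0.7) / (6.28 + 76×0.56) = 0.0186 mA.
I_C = β·I_B = 75×0.0186 = 1.39 mA, and I_E = (β+1)I_B = 1.41 mA.
V_CE = V_CC − I_C·R_C − I_E·R_E = 21 − 1.39×1.8 − 1.41×0.56 = 17.7 V.
V_CE = 17.7 V > 0.2 V confirms active-region operation.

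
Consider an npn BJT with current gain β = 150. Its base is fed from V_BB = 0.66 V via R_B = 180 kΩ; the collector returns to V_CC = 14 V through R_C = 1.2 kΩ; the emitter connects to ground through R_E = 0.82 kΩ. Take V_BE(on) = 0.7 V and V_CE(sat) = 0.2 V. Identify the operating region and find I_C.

cutoff; I_C ≈ 0

V_BB = 0.66 V ≤ V_BE(on) = 0.7 V, so the base-emitter junction is not forward biased.
The transistor is in cutoff: I_B = I_C = 0.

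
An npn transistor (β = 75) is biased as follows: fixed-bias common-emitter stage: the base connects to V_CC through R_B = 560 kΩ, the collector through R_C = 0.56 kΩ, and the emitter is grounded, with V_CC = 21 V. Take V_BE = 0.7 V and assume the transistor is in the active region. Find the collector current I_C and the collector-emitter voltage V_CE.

I_C ≈ 2.7 mA, V_CE ≈ 19 V

Base loop: V_CC = I_B·R_B + V_BE, so I_B = (21 − 0.7)/560 kΩ = 0.0363 mA.
In the active region I_C = β·I_B = 75 × 0.0363 = 2.72 mA.
Collector loop: V_CE = V_CC − I_C·R_C = 21 − 2.72×0.56 = 19.5 V.
Since V_CE = 19.5 V > V_CE(sat) ≈ 0.2 V, the transistor is in the active region as assumed.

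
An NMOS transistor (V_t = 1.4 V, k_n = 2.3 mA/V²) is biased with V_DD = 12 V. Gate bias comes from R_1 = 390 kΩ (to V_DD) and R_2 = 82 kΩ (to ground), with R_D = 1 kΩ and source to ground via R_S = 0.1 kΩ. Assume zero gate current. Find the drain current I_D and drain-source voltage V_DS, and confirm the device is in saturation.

V_G = V_DD·R_2/(R_1+R_2) = 12×82/472 = 2.08 V.
Assume saturation: I_D = (k_n/2)(V_GS − V_t)² with V_GS = V_G − I_D·R_S = 2.08 − 0.1·I_D.
Substituting gives 0.0115·I_D² − 1.16·I_D + 0.539 = 0, with roots I_D = 0.468 or 100 mA.
The root I_D = 100 mA gives V_GS = -7.93 V ≤ V_t, so take I_D = 0.468 mA.
Then V_GS = 2.04 V and V_DS = V_DD − I_D(R_D+R_S) = 12 − 0.468×1.1 = 11.5 V.
Saturation requires V_DS ≥ V_GS − V_t = 0.638 V; 11.5 ≥ 0.638 ✓.

I_D ≈ 0.47 mA, V_DS ≈ 11 V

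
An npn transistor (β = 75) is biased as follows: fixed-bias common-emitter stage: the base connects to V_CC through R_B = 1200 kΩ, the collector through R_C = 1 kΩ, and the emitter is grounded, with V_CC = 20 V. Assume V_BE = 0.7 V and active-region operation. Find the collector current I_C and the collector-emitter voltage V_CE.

Base loop: V_CC = I_B·R_B + V_BE, so I_B = (20 − 0.7)/1200 kΩ = 0.0161 mA.
In the active region I_C = β·I_B = 75 × 0.0161 = 1.21 mA.
Collector loop: V_CE = V_CC − I_C·R_C = 20 − 1.21×1 = 18.8 V.
Since V_CE = 18.8 V > V_CE(sat) ≈ 0.2 V, the transistor is in the active region as assumed.

I_C ≈ 1.2 mA, V_CE ≈ 19 V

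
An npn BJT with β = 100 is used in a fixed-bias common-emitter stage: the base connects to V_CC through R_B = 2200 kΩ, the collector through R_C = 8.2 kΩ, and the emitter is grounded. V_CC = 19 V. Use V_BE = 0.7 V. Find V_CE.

V_CE ≈ 12 V

Base loop: V_CC = I_B·R_B + V_BE, so I_B = (19 − 0.7)/2200 kΩ = 0.00832 mA.
In the active region I_C = β·I_B = 100 × 0.00832 = 0.832 mA.
Collector loop: V_CE = V_CC − I_C·R_C = 19 − 0.832×8.2 = 12.2 V.
Since V_CE = 12.2 V > V_CE(sat) ≈ 0.2 V, the transistor is in the active region as assumed.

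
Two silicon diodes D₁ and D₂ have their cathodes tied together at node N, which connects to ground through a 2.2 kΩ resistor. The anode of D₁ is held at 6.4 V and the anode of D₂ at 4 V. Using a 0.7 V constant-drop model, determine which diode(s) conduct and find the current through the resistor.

Assume both conduct. Then node N would need to be at both 6.4−0.7 = 5.7 V and 4−0.7 = 3.3 V, which is impossible.
Assume only D₁ conducts: V_N = 6.4 − 0.7 = 5.7 V, so I_R = 5.7/2.2 = 2.59 mA.
Check D₂: its anode-to-cathode voltage is 4 − 5.7 = -1.7 V < 0.7 V, so it is off. The assumption is consistent.

Only D₁ conducts; I_R ≈ 2.6 mA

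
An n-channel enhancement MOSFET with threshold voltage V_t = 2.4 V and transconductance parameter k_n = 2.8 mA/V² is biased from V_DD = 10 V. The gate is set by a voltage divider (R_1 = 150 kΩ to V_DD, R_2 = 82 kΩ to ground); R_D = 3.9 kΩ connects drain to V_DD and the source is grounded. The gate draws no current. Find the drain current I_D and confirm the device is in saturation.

I_D ≈ 1.8 mA

V_G = V_DD·R_2/(R_1+R_2) = 10×82/232 = 3.53 V. With the source grounded, V_GS = V_G = 3.53 V.
Assume saturation: I_D = (k_n/2)(V_GS − V_t)² = (2.8/2)×(3.53 − 2.4)² = 1.4×1.13² = 1.8 mA.
V_DS = V_DD − I_D·R_D = 10 − 1.8×3.9 = 2.97 V.
Saturation requires V_DS ≥ V_GS − V_t = 1.13 V; 2.97 ≥ 1.13 ✓.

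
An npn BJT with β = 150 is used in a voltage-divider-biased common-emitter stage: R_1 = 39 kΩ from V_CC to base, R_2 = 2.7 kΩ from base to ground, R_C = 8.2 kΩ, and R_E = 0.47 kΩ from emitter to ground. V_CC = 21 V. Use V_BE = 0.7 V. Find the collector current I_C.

I_C ≈ 1.3 mA

Thevenize the base divider: V_Th = V_CC·R_2/(R_1+R_2) = 21×2.7/41.7 = 1.36 V, R_Th = R_1‖R_2 = 2.53 kΩ.
Base-emitter loop: V_Th = I_B·R_Th + V_BE + (β+1)I_B·R_E, so I_B = (1.36 − 0.7) / (2.53 + 151×0.47) = 0.00898 mA.
I_C = β·I_B = 150×0.00898 = 1.35 mA, and I_E = (β+1)I_B = 1.36 mA.
V_CE = V_CC − I_C·R_C − I_E·R_E = 21 − 1.35×8.2 − 1.36×0.47 = 9.32 V.
V_CE = 9.32 V > 0.2 V confirms active-region operation.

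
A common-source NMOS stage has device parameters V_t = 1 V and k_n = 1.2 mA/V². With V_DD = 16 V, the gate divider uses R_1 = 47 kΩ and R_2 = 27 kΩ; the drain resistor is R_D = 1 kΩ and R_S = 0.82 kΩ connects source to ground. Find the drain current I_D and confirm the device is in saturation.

I_D ≈ 3.1 mA

V_G = V_DD·R_2/(R_1+R_2) = 16×27/74 = 5.84 V.
Assume saturation: I_D = (k_n/2)(V_GS − V_t)² with V_GS = V_G − I_D·R_S = 5.84 − 0.82·I_D.
Substituting gives 0.403·I_D² − 5.76·I_D + 14 = 0, with roots I_D = 3.12 or 11.2 mA.
The root I_D = 11.2 mA gives V_GS = -3.31 V ≤ V_t, so take I_D = 3.12 mA.
Then V_GS = 3.28 V and V_DS = V_DD − I_D(R_D+R_S) = 16 − 3.12×1.82 = 10.3 V.
Saturation requires V_DS ≥ V_GS − V_t = 2.28 V; 10.3 ≥ 2.28 ✓.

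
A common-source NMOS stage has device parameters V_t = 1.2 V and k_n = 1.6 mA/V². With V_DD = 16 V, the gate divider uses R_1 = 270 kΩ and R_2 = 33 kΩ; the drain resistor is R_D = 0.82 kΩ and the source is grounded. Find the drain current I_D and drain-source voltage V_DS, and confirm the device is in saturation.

I_D ≈ 0.24 mA, V_DS ≈ 16 V

V_G = V_DD·R_2/(R_1+R_2) = 16×33/303 = 1.74 V. With the source grounded, V_GS = V_G = 1.74 V.
Assume saturation: I_D = (k_n/2)(V_GS − V_t)² = (1.6/2)×(1.74 − 1.2)² = 0.8×0.543² = 0.236 mA.
V_DS = V_DD − I_D·R_D = 16 − 0.236×0.82 = 15.8 V.
Saturation requires V_DS ≥ V_GS − V_t = 0.543 V; 15.8 ≥ 0.543 ✓.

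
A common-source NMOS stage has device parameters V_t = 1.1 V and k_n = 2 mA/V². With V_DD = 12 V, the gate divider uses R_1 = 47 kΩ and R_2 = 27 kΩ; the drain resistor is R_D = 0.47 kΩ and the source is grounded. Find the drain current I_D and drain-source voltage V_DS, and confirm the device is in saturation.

I_D ≈ 11 mA, V_DS ≈ 6.9 V

V_G = V_DD·R_2/(R_1+R_2) = 12×27/74 = 4.38 V. With the source grounded, V_GS = V_G = 4.38 V.
Assume saturation: I_D = (k_n/2)(V_GS − V_t)² = (2/2)×(4.38 − 1.1)² = 1×3.28² = 10.7 mA.
V_DS = V_DD − I_D·R_D = 12 − 10.7×0.47 = 6.95 V.
Saturation requires V_DS ≥ V_GS − V_t = 3.28 V; 6.95 ≥ 3.28 ✓.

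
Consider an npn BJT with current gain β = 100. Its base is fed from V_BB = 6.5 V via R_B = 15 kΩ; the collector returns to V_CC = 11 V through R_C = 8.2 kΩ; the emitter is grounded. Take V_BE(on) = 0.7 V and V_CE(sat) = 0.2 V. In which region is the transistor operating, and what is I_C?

Assume active: I_B = (6.5 − 0.7)/15 = 0.387 mA, giving I_C = β·I_B = 38.7 mA.
But then V_CE = 11 − 38.7×8.2 = -306 V < V_CE(sat) = 0.2 V — impossible in the active region.
So the transistor is saturated. With V_CE = 0.2 V, I_C = (V_CC − 0.2)/R_C = 10.8/8.2 = 1.32 mA.
Check: β·I_B = 38.7 mA > I_C = 1.32 mA, confirming saturation.

saturation; I_C ≈ 1.3 mA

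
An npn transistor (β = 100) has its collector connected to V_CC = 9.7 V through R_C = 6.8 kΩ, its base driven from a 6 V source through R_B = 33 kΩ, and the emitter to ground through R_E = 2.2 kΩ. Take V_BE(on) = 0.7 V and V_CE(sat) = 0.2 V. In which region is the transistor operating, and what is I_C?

Assume active: I_B = (6 − 0.7)/(33 + 101×2.2) = 0.0208 mA, I_C = β·I_B = 2.08 mA.
Then V_CE = 9.7 − 2.08×6.8 − 2.1×2.2 = -9.04 V < 0.2 V — the active assumption fails.
Re-solve with V_CE = 0.2 V. KCL at the emitter: V_E/R_E = (V_BB−0.7−V_E)/R_B + (V_CC−0.2−V_E)/R_C, giving V_E = 2.47 V.
I_C = (V_CC − 0.2 − V_E)/R_C = (9.5 − 2.47)/6.8 = 1.03 mA.
Check: I_B = (5.3 − 2.47)/33 = 0.0859 mA, and β·I_B = 8.59 mA > I_C, confirming saturation.

saturation; I_C ≈ 1 mA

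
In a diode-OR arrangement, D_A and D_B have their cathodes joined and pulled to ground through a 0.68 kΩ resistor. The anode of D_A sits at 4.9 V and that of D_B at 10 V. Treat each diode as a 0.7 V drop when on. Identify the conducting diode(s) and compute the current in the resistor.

Assume both conduct. Then node N would need to be at both 4.9−0.7 = 4.2 V and 10−0.7 = 9.3 V, which is impossible.
Assume only D_B conducts: V_N = 10 − 0.7 = 9.3 V, so I_R = 9.3/0.68 = 13.7 mA.
Check D_A: its anode-to-cathode voltage is 4.9 − 9.3 = -4.4 V < 0.7 V, so it is off. The assumption is consistent.

Only D_B conducts; I_R ≈ 14 mA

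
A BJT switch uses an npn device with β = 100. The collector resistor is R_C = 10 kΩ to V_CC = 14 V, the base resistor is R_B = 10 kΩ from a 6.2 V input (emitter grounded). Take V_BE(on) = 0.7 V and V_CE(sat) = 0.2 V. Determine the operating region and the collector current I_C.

saturation; I_C ≈ 1.4 mA

Assume active: I_B = (6.2 − 0.7)/10 = 0.55 mA, giving I_C = β·I_B = 55 mA.
But then V_CE = 14 − 55×10 = -536 V < V_CE(sat) = 0.2 V — impossible in the active region.
So the transistor is saturated. With V_CE = 0.2 V, I_C = (V_CC − 0.2)/R_C = 13.8/10 = 1.38 mA.
Check: β·I_B = 55 mA > I_C = 1.38 mA, confirming saturation.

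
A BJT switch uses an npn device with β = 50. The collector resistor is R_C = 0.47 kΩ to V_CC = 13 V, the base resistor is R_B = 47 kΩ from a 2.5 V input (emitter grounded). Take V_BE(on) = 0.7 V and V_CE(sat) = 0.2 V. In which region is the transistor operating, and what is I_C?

active; I_C ≈ 1.9 mA

Assume active. Base-emitter loop: I_B = (V_BB − V_BE)/R_B = (2.5 − 0.7)/47 = 0.0383 mA.
I_C = β·I_B = 50×0.0383 = 1.91 mA.
V_CE = V_CC − I_C·R_C = 13 − 1.91×0.47 = 12.1 V > V_CE(sat), so the active-region assumption holds.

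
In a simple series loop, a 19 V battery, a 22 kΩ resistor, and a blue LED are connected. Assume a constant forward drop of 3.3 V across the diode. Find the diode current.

I ≈ 0.71 mA

KVL around the loop: 19 = V_D + I·R = 3.3 + I × 22 kΩ.
So I = (19 − 3.3) / 22 kΩ = 15.7 / 22 = 0.714 mA.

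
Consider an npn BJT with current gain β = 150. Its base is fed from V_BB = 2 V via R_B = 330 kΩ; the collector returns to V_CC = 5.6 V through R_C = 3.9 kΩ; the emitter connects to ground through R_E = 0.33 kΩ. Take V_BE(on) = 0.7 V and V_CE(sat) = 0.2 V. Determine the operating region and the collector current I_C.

active; I_C ≈ 0.51 mA

Assume active. Base-emitter loop: I_B = (V_BB − V_BE)/(R_B + (β+1)R_E) = (2 − 0.7)/(330 + 151×0.33) = 0.00342 mA.
I_C = β·I_B = 150×0.00342 = 0.513 mA.
V_CE = V_CC − I_C·R_C − I_E·R_E = 5.6 − 0.513×3.9 − 0.517×0.33 = 3.43 V > V_CE(sat), so the active-region assumption holds.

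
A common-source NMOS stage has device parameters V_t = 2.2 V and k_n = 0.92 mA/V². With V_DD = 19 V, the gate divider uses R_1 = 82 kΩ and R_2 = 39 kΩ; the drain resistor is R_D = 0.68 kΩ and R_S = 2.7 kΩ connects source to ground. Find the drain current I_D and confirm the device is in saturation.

V_G = V_DD·R_2/(R_1+R_2) = 19×39/121 = 6.12 V.
Assume saturation: I_D = (k_n/2)(V_GS − V_t)² with V_GS = V_G − I_D·R_S = 6.12 − 2.7·I_D.
Substituting gives 3.35·I_D² − 10.7·I_D + 7.08 = 0, with roots I_D = 0.927 or 2.28 mA.
The root I_D = 2.28 mA gives V_GS = -0.0251 V ≤ V_t, so take I_D = 0.927 mA.
Then V_GS = 3.62 V and V_DS = V_DD − I_D(R_D+R_S) = 19 − 0.927×3.38 = 15.9 V.
Saturation requires V_DS ≥ V_GS − V_t = 1.42 V; 15.9 ≥ 1.42 ✓.

I_D ≈ 0.93 mA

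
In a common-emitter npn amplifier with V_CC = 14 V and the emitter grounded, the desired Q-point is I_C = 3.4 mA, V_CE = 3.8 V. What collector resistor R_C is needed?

Collector loop: V_CC = I_C·R_C + V_CE.
R_C = (V_CC − V_CE)/I_C = (14 − 3.8)/3.4 = 3 kΩ.

R_C ≈ 3 kΩ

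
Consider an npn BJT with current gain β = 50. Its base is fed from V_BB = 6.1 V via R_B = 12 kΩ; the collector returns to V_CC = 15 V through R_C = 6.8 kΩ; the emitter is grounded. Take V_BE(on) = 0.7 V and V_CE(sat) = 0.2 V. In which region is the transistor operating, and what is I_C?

saturation; I_C ≈ 2.2 mA

Assume active: I_B = (6.1 − 0.7)/12 = 0.45 mA, giving I_C = β·I_B = 22.5 mA.
But then V_CE = 15 − 22.5×6.8 = -138 V < V_CE(sat) = 0.2 V — impossible in the active region.
So the transistor is saturated. With V_CE = 0.2 V, I_C = (V_CC − 0.2)/R_C = 14.8/6.8 = 2.18 mA.
Check: β·I_B = 22.5 mA > I_C = 2.18 mA, confirming saturation.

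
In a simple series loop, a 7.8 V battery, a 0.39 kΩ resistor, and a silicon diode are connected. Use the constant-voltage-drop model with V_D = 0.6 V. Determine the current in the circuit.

I ≈ 18 mA

KVL around the loop: 7.8 = V_D + I·R = 0.6 + I × 0.39 kΩ.
So I = (7.8 − 0.6) / 0.39 kΩ = 7.2 / 0.39 = 18.5 mA.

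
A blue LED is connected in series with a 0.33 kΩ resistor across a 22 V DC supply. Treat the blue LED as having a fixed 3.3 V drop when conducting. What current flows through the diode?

KVL around the loop: 22 = V_D + I·R = 3.3 + I × 0.33 kΩ.
So I = (22 − 3.3) / 0.33 kΩ = 18.7 / 0.33 = 56.7 mA.

I ≈ 57 mA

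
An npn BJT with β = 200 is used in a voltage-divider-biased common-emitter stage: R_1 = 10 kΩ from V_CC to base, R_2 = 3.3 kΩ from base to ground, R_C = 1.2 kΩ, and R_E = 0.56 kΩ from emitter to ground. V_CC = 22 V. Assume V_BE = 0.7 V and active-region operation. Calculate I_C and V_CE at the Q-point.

I_C ≈ 8.3 mA, V_CE ≈ 7.4 V

Thevenize the base divider: V_Th = V_CC·R_2/(R_1+R_2) = 22×3.3/13.3 = 5.46 V, R_Th = R_1‖R_2 = 2.48 kΩ.
Base-emitter loop: V_Th = I_B·R_Th + V_BE + (β+1)I_B·R_E, so I_B = (5.46 − 0.7) / (2.48 + 201×0.56) = 0.0414 mA.
I_C = β·I_B = 200×0.0414 = 8.27 mA, and I_E = (β+1)I_B = 8.31 mA.
V_CE = V_CC − I_C·R_C − I_E·R_E = 22 − 8.27×1.2 − 8.31×0.56 = 7.42 V.
V_CE = 7.42 V > 0.2 V confirms active-region operation.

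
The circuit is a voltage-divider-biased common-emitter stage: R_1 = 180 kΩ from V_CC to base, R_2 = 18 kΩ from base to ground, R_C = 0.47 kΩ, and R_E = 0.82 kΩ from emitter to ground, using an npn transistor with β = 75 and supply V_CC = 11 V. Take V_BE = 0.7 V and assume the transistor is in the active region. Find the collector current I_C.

Thevenize the base divider: V_Th = V_CC·R_2/(R_1+R_2) = 11×18/198 = 1 V, R_Th = R_1‖R_2 = 16.4 kΩ.
Base-emitter loop: V_Th = I_B·R_Th + V_BE + (β+1)I_B·R_E, so I_B = (1 − 0.7) / (16.4 + 76×0.82) = 0.00381 mA.
I_C = β·I_B = 75×0.00381 = 0.286 mA, and I_E = (β+1)I_B = 0.29 mA.
V_CE = V_CC − I_C·R_C − I_E·R_E = 11 − 0.286×0.47 − 0.29×0.82 = 10.6 V.
V_CE = 10.6 V > 0.2 V confirms active-region operation.

I_C ≈ 0.29 mA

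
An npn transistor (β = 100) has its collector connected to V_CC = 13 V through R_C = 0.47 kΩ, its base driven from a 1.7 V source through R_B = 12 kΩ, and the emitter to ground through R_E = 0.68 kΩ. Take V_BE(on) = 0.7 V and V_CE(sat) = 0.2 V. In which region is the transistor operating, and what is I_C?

Assume active. Base-emitter loop: I_B = (V_BB − V_BE)/(R_B + (β+1)R_E) = (1.7 − 0.7)/(12 + 101×0.68) = 0.0124 mA.
I_C = β·I_B = 100×0.0124 = 1.24 mA.
V_CE = V_CC − I_C·R_C − I_E·R_E = 13 − 1.24×0.47 − 1.25×0.68 = 11.6 V > V_CE(sat), so the active-region assumption holds.

active; I_C ≈ 1.2 mA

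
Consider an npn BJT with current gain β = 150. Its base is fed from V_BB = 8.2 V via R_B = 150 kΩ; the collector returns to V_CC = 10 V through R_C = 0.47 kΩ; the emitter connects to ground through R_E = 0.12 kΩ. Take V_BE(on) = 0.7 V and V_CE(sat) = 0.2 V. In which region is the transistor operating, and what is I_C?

active; I_C ≈ 6.7 mA

Assume active. Base-emitter loop: I_B = (V_BB − V_BE)/(R_B + (β+1)R_E) = (8.2 − 0.7)/(150 + 151×0.12) = 0.0446 mA.
I_C = β·I_B = 150×0.0446 = 6.69 mA.
V_CE = V_CC − I_C·R_C − I_E·R_E = 10 − 6.69×0.47 − 6.74×0.12 = 6.05 V > V_CE(sat), so the active-region assumption holds.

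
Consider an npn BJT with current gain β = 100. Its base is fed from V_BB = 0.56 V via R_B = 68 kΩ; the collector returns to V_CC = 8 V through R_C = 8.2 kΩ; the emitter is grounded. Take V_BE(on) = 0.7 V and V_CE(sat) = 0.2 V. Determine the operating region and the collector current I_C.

cutoff; I_C ≈ 0

V_BB = 0.56 V ≤ V_BE(on) = 0.7 V, so the base-emitter junction is not forward biased.
The transistor is in cutoff: I_B = I_C = 0.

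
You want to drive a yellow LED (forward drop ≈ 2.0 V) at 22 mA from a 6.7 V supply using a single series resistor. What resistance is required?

R ≈ 0.21 kΩ

The resistor drops V_S − V_D = 6.7 − 2.0 = 4.7 V at 22 mA.
R = 4.7 V / 22 mA = 0.214 kΩ.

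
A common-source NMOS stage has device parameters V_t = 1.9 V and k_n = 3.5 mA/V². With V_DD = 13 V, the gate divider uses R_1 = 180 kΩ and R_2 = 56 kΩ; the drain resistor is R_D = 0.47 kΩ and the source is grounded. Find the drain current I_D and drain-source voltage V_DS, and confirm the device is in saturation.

V_G = V_DD·R_2/(R_1+R_2) = 13×56/236 = 3.08 V. With the source grounded, V_GS = V_G = 3.08 V.
Assume saturation: I_D = (k_n/2)(V_GS − V_t)² = (3.5/2)×(3.08 − 1.9)² = 1.75×1.18² = 2.46 mA.
V_DS = V_DD − I_D·R_D = 13 − 2.46×0.47 = 11.8 V.
Saturation requires V_DS ≥ V_GS − V_t = 1.18 V; 11.8 ≥ 1.18 ✓.

I_D ≈ 2.5 mA, V_DS ≈ 12 V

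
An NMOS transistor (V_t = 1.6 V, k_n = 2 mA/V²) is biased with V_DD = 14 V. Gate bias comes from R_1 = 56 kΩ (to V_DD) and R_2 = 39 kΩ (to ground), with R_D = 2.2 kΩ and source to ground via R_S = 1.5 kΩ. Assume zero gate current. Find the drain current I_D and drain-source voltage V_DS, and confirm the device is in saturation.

I_D ≈ 1.9 mA, V_DS ≈ 7.1 V

V_G = V_DD·R_2/(R_1+R_2) = 14×39/95 = 5.75 V.
Assume saturation: I_D = (k_n/2)(V_GS − V_t)² with V_GS = V_G − I_D·R_S = 5.75 − 1.5·I_D.
Substituting gives 2.25·I_D² − 13.4·I_D + 17.2 = 0, with roots I_D = 1.86 or 4.12 mA.
The root I_D = 4.12 mA gives V_GS = -0.429 V ≤ V_t, so take I_D = 1.86 mA.
Then V_GS = 2.96 V and V_DS = V_DD − I_D(R_D+R_S) = 14 − 1.86×3.7 = 7.13 V.
Saturation requires V_DS ≥ V_GS − V_t = 1.36 V; 7.13 ≥ 1.36 ✓.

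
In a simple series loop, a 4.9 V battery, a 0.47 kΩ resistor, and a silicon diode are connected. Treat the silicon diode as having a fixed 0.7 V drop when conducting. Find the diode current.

I ≈ 8.9 mA

KVL around the loop: 4.9 = V_D + I·R = 0.7 + I × 0.47 kΩ.
So I = (4.9 − 0.7) / 0.47 kΩ = 4.2 / 0.47 = 8.94 mA.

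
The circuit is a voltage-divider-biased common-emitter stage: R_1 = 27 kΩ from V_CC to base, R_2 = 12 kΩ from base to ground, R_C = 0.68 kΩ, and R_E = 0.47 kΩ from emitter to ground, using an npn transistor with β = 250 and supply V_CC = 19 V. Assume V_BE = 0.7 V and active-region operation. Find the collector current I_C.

I_C ≈ 10 mA

Thevenize the base divider: V_Th = V_CC·R_2/(R_1+R_2) = 19×12/39 = 5.85 V, R_Th = R_1‖R_2 = 8.31 kΩ.
Base-emitter loop: V_Th = I_B·R_Th + V_BE + (β+1)I_B·R_E, so I_B = (5.85 − 0.7) / (8.31 + 251×0.47) = 0.0408 mA.
I_C = β·I_B = 250×0.0408 = 10.2 mA, and I_E = (β+1)I_B = 10.2 mA.
V_CE = V_CC − I_C·R_C − I_E·R_E = 19 − 10.2×0.68 − 10.2×0.47 = 7.26 V.
V_CE = 7.26 V > 0.2 V confirms active-region operation.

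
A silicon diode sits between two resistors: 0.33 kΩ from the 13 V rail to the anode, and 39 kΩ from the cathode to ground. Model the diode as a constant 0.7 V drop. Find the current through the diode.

I ≈ 0.31 mA

The two resistors are in series with the diode, so KVL gives 13 = I·0.33 + 0.7 + I·39.
I = (13 − 0.7) / (0.33 + 39) kΩ = 12.3 / 39.3 = 0.313 mA.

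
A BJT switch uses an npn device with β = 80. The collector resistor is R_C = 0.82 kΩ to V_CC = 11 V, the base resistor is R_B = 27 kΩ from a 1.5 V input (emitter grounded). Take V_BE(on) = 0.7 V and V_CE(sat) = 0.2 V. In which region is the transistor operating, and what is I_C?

Assume active. Base-emitter loop: I_B = (V_BB − V_BE)/R_B = (1.5 − 0.7)/27 = 0.0296 mA.
I_C = β·I_B = 80×0.0296 = 2.37 mA.
V_CE = V_CC − I_C·R_C = 11 − 2.37×0.82 = 9.06 V > V_CE(sat), so the active-region assumption holds.

active; I_C ≈ 2.4 mA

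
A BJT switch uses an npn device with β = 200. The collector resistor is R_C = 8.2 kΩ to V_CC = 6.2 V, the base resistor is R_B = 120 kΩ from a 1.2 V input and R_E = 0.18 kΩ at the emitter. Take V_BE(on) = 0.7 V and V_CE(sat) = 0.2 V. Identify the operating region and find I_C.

Assume active. Base-emitter loop: I_B = (V_BB − V_BE)/(R_B + (β+1)R_E) = (1.2 − 0.7)/(120 + 201×0.18) = 0.0032 mA.
I_C = β·I_B = 200×0.0032 = 0.64 mA.
V_CE = V_CC − I_C·R_C − I_E·R_E = 6.2 − 0.64×8.2 − 0.643×0.18 = 0.834 V > V_CE(sat), so the active-region assumption holds.

active; I_C ≈ 0.64 mA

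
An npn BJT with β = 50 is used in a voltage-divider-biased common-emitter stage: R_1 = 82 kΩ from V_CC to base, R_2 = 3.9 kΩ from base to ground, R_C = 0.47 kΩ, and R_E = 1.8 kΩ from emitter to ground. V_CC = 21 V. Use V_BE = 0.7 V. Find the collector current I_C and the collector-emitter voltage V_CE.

I_C ≈ 0.13 mA, V_CE ≈ 21 V

Thevenize the base divider: V_Th = V_CC·R_2/(R_1+R_2) = 21×3.9/85.9 = 0.953 V, R_Th = R_1‖R_2 = 3.72 kΩ.
Base-emitter loop: V_Th = I_B·R_Th + V_BE + (β+1)I_B·R_E, so I_B = (0.953 − 0.7) / (3.72 + 51×1.8) = 0.00265 mA.
I_C = β·I_B = 50×0.00265 = 0.133 mA, and I_E = (β+1)I_B = 0.135 mA.
V_CE = V_CC − I_C·R_C − I_E·R_E = 21 − 0.133×0.47 − 0.135×1.8 = 20.7 V.
V_CE = 20.7 V > 0.2 V confirms active-region operation.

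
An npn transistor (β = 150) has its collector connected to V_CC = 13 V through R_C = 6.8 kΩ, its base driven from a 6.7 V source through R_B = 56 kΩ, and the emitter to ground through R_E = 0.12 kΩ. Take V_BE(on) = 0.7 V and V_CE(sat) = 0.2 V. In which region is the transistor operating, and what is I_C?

saturation; I_C ≈ 1.8 mA

Assume active: I_B = (6.7 − 0.7)/(56 + 151×0.12) = 0.0809 mA, I_C = β·I_B = 12.1 mA.
Then V_CE = 13 − 12.1×6.8 − 12.2×0.12 = -71 V < 0.2 V — the active assumption fails.
Re-solve with V_CE = 0.2 V. KCL at the emitter: V_E/R_E = (V_BB−0.7−V_E)/R_B + (V_CC−0.2−V_E)/R_C, giving V_E = 0.234 V.
I_C = (V_CC − 0.2 − V_E)/R_C = (12.8 − 0.234)/6.8 = 1.85 mA.
Check: I_B = (6 − 0.234)/56 = 0.103 mA, and β·I_B = 15.4 mA > I_C, confirming saturation.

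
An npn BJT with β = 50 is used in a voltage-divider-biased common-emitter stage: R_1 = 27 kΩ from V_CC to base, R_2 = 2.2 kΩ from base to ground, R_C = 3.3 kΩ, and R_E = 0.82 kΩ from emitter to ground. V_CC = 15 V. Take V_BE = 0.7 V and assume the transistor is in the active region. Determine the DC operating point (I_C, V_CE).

Thevenize the base divider: V_Th = V_CC·R_2/(R_1+R_2) = 15×2.2/29.2 = 1.13 V, R_Th = R_1‖R_2 = 2.03 kΩ.
Base-emitter loop: V_Th = I_B·R_Th + V_BE + (β+1)I_B·R_E, so I_B = (1.13 − 0.7) / (2.03 + 51×0.82) = 0.00981 mA.
I_C = β·I_B = 50×0.00981 = 0.49 mA, and I_E = (β+1)I_B = 0.5 mA.
V_CE = V_CC − I_C·R_C − I_E·R_E = 15 − 0.49×3.3 − 0.5×0.82 = 13 V.
V_CE = 13 V > 0.2 V confirms active-region operation.

I_C ≈ 0.49 mA, V_CE ≈ 13 V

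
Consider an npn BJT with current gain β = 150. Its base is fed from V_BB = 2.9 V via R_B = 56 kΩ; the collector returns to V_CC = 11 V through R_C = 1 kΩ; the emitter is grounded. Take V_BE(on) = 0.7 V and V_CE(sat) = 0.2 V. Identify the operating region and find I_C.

Assume active. Base-emitter loop: I_B = (V_BB − V_BE)/R_B = (2.9 − 0.7)/56 = 0.0393 mA.
I_C = β·I_B = 150×0.0393 = 5.89 mA.
V_CE = V_CC − I_C·R_C = 11 − 5.89×1 = 5.11 V > V_CE(sat), so the active-region assumption holds.

active; I_C ≈ 5.9 mA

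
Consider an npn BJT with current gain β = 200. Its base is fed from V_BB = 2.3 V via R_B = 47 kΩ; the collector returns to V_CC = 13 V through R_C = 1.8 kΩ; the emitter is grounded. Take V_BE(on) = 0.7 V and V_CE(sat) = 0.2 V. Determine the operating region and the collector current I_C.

active; I_C ≈ 6.8 mA

Assume active. Base-emitter loop: I_B = (V_BB − V_BE)/R_B = (2.3 − 0.7)/47 = 0.034 mA.
I_C = β·I_B = 200×0.034 = 6.81 mA.
V_CE = V_CC − I_C·R_C = 13 − 6.81×1.8 = 0.745 V > V_CE(sat), so the active-region assumption holds.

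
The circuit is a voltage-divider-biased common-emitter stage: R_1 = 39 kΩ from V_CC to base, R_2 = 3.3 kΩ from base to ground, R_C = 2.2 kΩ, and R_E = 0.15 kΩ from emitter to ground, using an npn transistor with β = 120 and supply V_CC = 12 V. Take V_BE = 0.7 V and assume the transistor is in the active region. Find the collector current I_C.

Thevenize the base divider: V_Th = V_CC·R_2/(R_1+R_2) = 12×3.3/42.3 = 0.936 V, R_Th = R_1‖R_2 = 3.04 kΩ.
Base-emitter loop: V_Th = I_B·R_Th + V_BE + (β+1)I_B·R_E, so I_B = (0.936 − 0.7) / (3.04 + 121×0.15) = 0.0111 mA.
I_C = β·I_B = 120×0.0111 = 1.34 mA, and I_E = (β+1)I_B = 1.35 mA.
V_CE = V_CC − I_C·R_C − I_E·R_E = 12 − 1.34×2.2 − 1.35×0.15 = 8.86 V.
V_CE = 8.86 V > 0.2 V confirms active-region operation.

I_C ≈ 1.3 mA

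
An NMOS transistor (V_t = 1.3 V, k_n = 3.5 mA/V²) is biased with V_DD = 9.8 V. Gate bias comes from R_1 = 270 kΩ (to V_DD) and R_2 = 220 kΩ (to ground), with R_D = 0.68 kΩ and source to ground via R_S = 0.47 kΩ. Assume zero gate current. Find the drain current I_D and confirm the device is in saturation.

I_D ≈ 3.6 mA

V_G = V_DD·R_2/(R_1+R_2) = 9.8×220/490 = 4.4 V.
Assume saturation: I_D = (k_n/2)(V_GS − V_t)² with V_GS = V_G − I_D·R_S = 4.4 − 0.47·I_D.
Substituting gives 0.387·I_D² − 6.1·I_D + 16.8 = 0, with roots I_D = 3.56 or 12.2 mA.
The root I_D = 12.2 mA gives V_GS = -1.34 V ≤ V_t, so take I_D = 3.56 mA.
Then V_GS = 2.73 V and V_DS = V_DD − I_D(R_D+R_S) = 9.8 − 3.56×1.15 = 5.71 V.
Saturation requires V_DS ≥ V_GS − V_t = 1.43 V; 5.71 ≥ 1.43 ✓.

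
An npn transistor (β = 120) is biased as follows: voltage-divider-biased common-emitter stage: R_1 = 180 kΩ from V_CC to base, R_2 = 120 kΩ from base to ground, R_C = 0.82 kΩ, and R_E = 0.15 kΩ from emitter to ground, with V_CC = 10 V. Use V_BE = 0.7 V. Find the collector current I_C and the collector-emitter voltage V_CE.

Thevenize the base divider: V_Th = V_CC·R_2/(R_1+R_2) = 10×120/300 = 4 V, R_Th = R_1‖R_2 = 72 kΩ.
Base-emitter loop: V_Th = I_B·R_Th + V_BE + (β+1)I_B·R_E, so I_B = (4 − 0.7) / (72 + 121×0.15) = 0.0366 mA.
I_C = β·I_B = 120×0.0366 = 4.39 mA, and I_E = (β+1)I_B = 4.43 mA.
V_CE = V_CC − I_C·R_C − I_E·R_E = 10 − 4.39×0.82 − 4.43×0.15 = 5.73 V.
V_CE = 5.73 V > 0.2 V confirms active-region operation.

I_C ≈ 4.4 mA, V_CE ≈ 5.7 V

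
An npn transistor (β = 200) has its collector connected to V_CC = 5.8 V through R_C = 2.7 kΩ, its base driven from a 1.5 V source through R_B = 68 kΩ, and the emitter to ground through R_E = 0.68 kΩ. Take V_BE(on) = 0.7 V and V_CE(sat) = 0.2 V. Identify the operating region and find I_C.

active; I_C ≈ 0.78 mA

Assume active. Base-emitter loop: I_B = (V_BB − V_BE)/(R_B + (β+1)R_E) = (1.5 − 0.7)/(68 + 201×0.68) = 0.00391 mA.
I_C = β·I_B = 200×0.00391 = 0.782 mA.
V_CE = V_CC − I_C·R_C − I_E·R_E = 5.8 − 0.782×2.7 − 0.786×0.68 = 3.16 V > V_CE(sat), so the active-region assumption holds.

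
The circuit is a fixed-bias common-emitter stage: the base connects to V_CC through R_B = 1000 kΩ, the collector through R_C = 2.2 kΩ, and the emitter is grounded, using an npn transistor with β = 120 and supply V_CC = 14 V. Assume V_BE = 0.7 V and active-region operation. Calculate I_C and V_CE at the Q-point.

Base loop: V_CC = I_B·R_B + V_BE, so I_B = (14 − 0.7)/1000 kΩ = 0.0133 mA.
In the active region I_C = β·I_B = 120 × 0.0133 = 1.6 mA.
Collector loop: V_CE = V_CC − I_C·R_C = 14 − 1.6×2.2 = 10.5 V.
Since V_CE = 10.5 V > V_CE(sat) ≈ 0.2 V, the transistor is in the active region as assumed.

I_C ≈ 1.6 mA, V_CE ≈ 10 V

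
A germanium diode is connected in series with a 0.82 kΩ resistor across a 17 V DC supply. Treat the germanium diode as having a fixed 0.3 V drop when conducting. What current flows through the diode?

I ≈ 20 mA

KVL around the loop: 17 = V_D + I·R = 0.3 + I × 0.82 kΩ.
So I = (17 − 0.3) / 0.82 kΩ = 16.7 / 0.82 = 20.4 mA.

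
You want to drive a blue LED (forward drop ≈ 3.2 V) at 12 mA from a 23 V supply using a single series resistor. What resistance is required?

The resistor drops V_S − V_D = 23 − 3.2 = 19.8 V at 12 mA.
R = 19.8 V / 12 mA = 1.65 kΩ.

R ≈ 1.7 kΩ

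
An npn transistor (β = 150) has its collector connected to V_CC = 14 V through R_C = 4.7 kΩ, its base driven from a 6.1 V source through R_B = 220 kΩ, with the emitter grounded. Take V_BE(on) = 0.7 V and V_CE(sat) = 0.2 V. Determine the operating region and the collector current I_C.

saturation; I_C ≈ 2.9 mA

Assume active: I_B = (6.1 − 0.7)/220 = 0.0245 mA, giving I_C = β·I_B = 3.68 mA.
But then V_CE = 14 − 3.68×4.7 = -3.3 V < V_CE(sat) = 0.2 V — impossible in the active region.
So the transistor is saturated. With V_CE = 0.2 V, I_C = (V_CC − 0.2)/R_C = 13.8/4.7 = 2.94 mA.
Check: β·I_B = 3.68 mA > I_C = 2.94 mA, confirming saturation.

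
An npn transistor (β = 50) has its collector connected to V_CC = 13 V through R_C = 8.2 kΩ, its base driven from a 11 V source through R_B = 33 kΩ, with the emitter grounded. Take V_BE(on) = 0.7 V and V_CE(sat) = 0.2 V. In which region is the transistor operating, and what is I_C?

saturation; I_C ≈ 1.6 mA

Assume active: I_B = (11 − 0.7)/33 = 0.312 mA, giving I_C = β·I_B = 15.6 mA.
But then V_CE = 13 − 15.6×8.2 = -115 V < V_CE(sat) = 0.2 V — impossible in the active region.
So the transistor is saturated. With V_CE = 0.2 V, I_C = (V_CC − 0.2)/R_C = 12.8/8.2 = 1.56 mA.
Check: β·I_B = 15.6 mA > I_C = 1.56 mA, confirming saturation.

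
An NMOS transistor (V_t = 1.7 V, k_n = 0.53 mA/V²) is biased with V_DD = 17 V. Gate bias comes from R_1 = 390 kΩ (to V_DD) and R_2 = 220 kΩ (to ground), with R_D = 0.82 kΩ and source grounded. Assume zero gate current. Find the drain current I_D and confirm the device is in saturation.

V_G = V_DD·R_2/(R_1+R_2) = 17×220/610 = 6.13 V. With the source grounded, V_GS = V_G = 6.13 V.
Assume saturation: I_D = (k_n/2)(V_GS − V_t)² = (0.53/2)×(6.13 − 1.7)² = 0.265×4.43² = 5.2 mA.
V_DS = V_DD − I_D·R_D = 17 − 5.2×0.82 = 12.7 V.
Saturation requires V_DS ≥ V_GS − V_t = 4.43 V; 12.7 ≥ 4.43 ✓.

I_D ≈ 5.2 mA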